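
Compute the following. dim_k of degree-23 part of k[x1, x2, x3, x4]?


C(d+n-1,n-1)=C(26,3)=2600


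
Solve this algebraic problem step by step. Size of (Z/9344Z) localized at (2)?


2-primary part: 9344=2^7*73
Size=2^7=128


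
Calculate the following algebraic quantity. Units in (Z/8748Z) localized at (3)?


Local ring = Z/2187Z.
phi(2187) = 3^6*(3-1) = 1458


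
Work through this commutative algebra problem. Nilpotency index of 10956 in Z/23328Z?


10956^k mod 23328:
k=1: 10956
k=2: 11376
k=3: 17280
k=4: 12960
k=5: 15552
k=6: 0
First zero at k = 6


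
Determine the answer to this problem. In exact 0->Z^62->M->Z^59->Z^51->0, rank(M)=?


Alt sum=0:
(-1)^0*62 + (-1)^1*? + (-1)^2*59 + (-1)^3*51=0
rank(M)=70


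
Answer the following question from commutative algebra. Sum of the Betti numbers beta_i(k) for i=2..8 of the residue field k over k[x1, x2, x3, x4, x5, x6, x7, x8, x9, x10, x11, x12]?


Koszul resolution: beta_i(k)=C(n,i), n=12
C(12,2)=66, C(12,3)=220, C(12,4)=495, C(12,5)=792, C(12,6)=924, C(12,7)=792, C(12,8)=495
Sum=3784


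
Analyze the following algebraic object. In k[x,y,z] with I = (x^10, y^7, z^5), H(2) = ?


Need i<10, j<7, k<5 with i+j+k=2.
For each i, j ranges over max(0,2-i-4)..min(6,2-i):
  i=0: j in [0,2] -> 3
  i=1: j in [0,1] -> 2
  i=2: j in [0,0] -> 1
H(2) = 3+2+1 = 6


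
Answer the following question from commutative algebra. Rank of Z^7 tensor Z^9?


rank(M(x)N) = rank(M)*rank(N)
7*9 = 63


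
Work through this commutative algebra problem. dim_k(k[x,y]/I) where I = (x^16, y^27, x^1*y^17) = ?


k[x,y]/I, I = (x^16, y^27, x^1*y^17)
Rect: 16x27=432. Corner: (16-1)x(27-17)=150.
dim = 432-150 = 282


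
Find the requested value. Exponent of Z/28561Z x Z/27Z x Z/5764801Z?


Exponent = lcm of the cyclic orders; pairwise coprime => product.
13^4*3^3*7^8=28561*27*5764801=4445508996747


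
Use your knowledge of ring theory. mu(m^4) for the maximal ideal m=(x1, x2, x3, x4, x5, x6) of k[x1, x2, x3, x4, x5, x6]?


Graded Nakayama: mu(m^d) = dim_k (m^d/m^(d+1)) = #degree-4 monomials in 6 vars
C(n+d-1,d)=C(9,4)=126


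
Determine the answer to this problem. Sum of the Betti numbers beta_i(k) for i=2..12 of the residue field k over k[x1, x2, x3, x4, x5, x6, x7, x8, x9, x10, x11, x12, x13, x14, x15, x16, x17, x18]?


Koszul resolution: beta_i(k)=C(n,i), n=18
C(18,2)=153, C(18,3)=816, C(18,4)=3060, C(18,5)=8568, C(18,6)=18564, C(18,7)=31824, C(18,8)=43758, C(18,9)=48620, C(18,10)=43758, C(18,11)=31824, C(18,12)=18564
Sum=249509


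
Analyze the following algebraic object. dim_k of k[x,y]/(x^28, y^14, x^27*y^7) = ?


k[x,y]/I, I = (x^28, y^14, x^27*y^7)
Rect: 28x14=392. Corner: (28-27)x(14-7)=7.
dim = 392-7 = 385


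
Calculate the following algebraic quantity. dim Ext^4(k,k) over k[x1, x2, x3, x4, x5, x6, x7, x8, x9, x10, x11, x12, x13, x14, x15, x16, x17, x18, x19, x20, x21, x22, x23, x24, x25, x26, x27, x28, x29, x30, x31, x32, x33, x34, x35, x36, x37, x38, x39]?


C(n,i)=C(39,4)=82251


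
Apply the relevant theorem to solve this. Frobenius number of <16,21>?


gcd(16,21)=1 => F=ab-a-b=16*21-16-21=336-37=299


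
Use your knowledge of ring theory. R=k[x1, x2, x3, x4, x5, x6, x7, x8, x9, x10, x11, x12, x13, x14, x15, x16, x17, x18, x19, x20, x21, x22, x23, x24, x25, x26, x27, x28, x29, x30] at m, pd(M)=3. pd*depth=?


pd+depth=30
depth=30-3=27
pd*depth=3*27=81


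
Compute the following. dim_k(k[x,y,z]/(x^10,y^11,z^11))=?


Basis: x^iy^jz^k, i<10,j<11,k<11
10*11*11=1210


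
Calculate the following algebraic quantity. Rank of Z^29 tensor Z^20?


rank(M(x)N) = rank(M)*rank(N)
29*20 = 580


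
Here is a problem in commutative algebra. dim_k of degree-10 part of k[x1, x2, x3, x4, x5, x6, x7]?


C(d+n-1,n-1)=C(16,6)=8008


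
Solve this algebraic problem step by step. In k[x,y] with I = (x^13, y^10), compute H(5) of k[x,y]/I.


k[x,y], I = (x^13, y^10), d = 5
Need i < 13 and d-i < 10.
Range: 0 <= i <= 5.
H(5) = 6


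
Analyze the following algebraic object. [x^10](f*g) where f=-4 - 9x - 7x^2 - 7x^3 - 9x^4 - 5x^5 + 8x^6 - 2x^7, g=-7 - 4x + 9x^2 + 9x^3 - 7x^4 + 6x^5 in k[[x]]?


[x^10] = sum a_i*b_j, i+j=10
  -5*6=-30
  8*-7=-56
  -2*9=-18
Sum=-104


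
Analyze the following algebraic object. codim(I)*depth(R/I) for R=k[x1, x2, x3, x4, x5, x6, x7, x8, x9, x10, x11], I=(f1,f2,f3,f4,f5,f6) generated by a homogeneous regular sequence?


codim=6, depth=dim(R/I)=11-6=5
Product=6*5=30


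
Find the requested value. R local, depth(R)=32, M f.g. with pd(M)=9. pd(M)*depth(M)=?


pd+depth=32
depth=32-9=23
pd*depth=9*23=207


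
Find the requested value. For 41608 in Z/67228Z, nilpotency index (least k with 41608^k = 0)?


41608^k mod 67228:
k=1: 41608
k=2: 37436
k=3: 31556
k=4: 19208
k=5: 0
First zero at k = 5


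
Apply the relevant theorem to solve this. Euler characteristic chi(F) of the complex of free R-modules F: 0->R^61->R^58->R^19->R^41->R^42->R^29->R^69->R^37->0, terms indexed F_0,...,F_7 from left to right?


chi = sum (-1)^i * rank:
(-1)^0*61=61
(-1)^1*58=-58
(-1)^2*19=19
(-1)^3*41=-41
(-1)^4*42=42
(-1)^5*29=-29
(-1)^6*69=69
(-1)^7*37=-37
chi=26


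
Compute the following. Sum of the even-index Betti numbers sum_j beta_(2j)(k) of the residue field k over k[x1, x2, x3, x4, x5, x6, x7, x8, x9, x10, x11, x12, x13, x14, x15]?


Koszul resolution: beta_i(k)=C(n,i), n=15
sum_even C(15,i) = 2^(n-1) = 2^14 = 16384


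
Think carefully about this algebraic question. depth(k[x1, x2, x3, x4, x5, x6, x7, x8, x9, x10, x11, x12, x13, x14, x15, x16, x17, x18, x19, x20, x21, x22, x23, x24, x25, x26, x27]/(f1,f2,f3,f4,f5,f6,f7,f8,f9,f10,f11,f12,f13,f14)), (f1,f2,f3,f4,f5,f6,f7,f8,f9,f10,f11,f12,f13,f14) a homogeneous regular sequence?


depth(R)=27
depth(R/I)=27-14=13


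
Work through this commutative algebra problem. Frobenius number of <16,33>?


gcd(16,33)=1 => F=ab-a-b=16*33-16-33=528-49=479


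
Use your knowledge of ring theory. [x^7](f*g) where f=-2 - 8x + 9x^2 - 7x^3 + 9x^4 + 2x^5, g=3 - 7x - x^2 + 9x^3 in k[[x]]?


[x^7] = sum a_i*b_j, i+j=7
  9*9=81
  2*-1=-2
Sum=79


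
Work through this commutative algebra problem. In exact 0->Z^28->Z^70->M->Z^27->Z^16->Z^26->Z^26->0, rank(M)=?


Alt sum=0:
(-1)^0*28 + (-1)^1*70 + (-1)^2*? + (-1)^3*27 + (-1)^4*16 + (-1)^5*26 + (-1)^6*26=0
rank(M)=53


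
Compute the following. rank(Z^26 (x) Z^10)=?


rank(M(x)N) = rank(M)*rank(N)
26*10 = 260


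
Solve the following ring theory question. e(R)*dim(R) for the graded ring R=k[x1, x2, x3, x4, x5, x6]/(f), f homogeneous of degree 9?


e(R)=deg(f)=9, dim(R)=6-1=5
e*dim=9*5=45


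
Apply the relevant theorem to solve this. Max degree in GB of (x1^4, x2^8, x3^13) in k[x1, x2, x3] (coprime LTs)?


Pure powers, coprime LTs => already GB.
Degrees: 4, 8, 13
Max=13


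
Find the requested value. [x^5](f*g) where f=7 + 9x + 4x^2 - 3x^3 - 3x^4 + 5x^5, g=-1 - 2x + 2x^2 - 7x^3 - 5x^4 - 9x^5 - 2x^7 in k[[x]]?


[x^5] = sum a_i*b_j, i+j=5
  7*-9=-63
  9*-5=-45
  4*-7=-28
  -3*2=-6
  -3*-2=6
  5*-1=-5
Sum=-141


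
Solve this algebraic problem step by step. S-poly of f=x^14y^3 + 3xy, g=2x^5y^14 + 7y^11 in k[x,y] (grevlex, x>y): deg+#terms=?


LT(f)=x^14y^3, LT(g)=2x^5y^14
lcm(LM)=x^14y^14
S(f,g) (scaled by 2 to clear denominators) = 2y^11*f - x^9*g = -7x^9y^11 + 6xy^12
2 terms, deg 20.
20+2=22


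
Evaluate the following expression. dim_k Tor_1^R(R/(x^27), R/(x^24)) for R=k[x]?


Tor_1(R/I,R/J)=(I cap J)/IJ=(x^27)/(x^51)
dim=51-27=min(27,24)=24


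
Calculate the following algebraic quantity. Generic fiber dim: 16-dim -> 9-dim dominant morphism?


dim(fiber)=dim(X)-dim(Y)=16-9=7


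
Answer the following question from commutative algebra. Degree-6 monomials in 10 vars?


C(d+n-1,n-1)=C(15,9)=5005


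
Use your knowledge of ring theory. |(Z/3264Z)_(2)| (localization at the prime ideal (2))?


2-primary part: 3264=2^6*51
Size=2^6=64


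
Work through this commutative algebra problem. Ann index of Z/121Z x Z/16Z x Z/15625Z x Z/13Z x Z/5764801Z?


Exponent = lcm of the cyclic orders; pairwise coprime => product.
11^2*2^4*5^6*13^1*7^8=121*16*15625*13*5764801=2267007993250000


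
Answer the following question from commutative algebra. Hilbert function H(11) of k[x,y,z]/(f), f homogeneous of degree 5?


C(13,2)-C(8,2)=78-28=50


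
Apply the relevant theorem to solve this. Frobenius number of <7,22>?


gcd(7,22)=1 => F=ab-a-b=7*22-7-22=154-29=125


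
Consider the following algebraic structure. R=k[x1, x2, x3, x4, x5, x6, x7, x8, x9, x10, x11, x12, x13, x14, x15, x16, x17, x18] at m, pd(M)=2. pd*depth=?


pd+depth=18
depth=18-2=16
pd*depth=2*16=32


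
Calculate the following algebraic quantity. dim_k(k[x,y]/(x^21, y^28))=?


Basis: x^i*y^j, i<21, j<28
21*28=588


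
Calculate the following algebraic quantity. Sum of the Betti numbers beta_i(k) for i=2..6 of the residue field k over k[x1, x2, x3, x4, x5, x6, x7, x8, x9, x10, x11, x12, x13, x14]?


Koszul resolution: beta_i(k)=C(n,i), n=14
C(14,2)=91, C(14,3)=364, C(14,4)=1001, C(14,5)=2002, C(14,6)=3003
Sum=6461


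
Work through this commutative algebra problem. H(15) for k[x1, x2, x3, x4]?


C(d+n-1,n-1)=C(18,3)=816


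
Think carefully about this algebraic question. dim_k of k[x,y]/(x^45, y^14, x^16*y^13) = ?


k[x,y]/I, I = (x^45, y^14, x^16*y^13)
Rect: 45x14=630. Corner: (45-16)x(14-13)=29.
dim = 630-29 = 601


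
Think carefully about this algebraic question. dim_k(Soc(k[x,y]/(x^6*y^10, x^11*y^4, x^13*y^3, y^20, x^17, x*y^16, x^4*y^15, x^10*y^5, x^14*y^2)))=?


Socle = ann(m) = span of standard monomials u with x*u, y*u in I (staircase corners).
Minimal generators: x^17, x^14*y^2, x^13*y^3, x^11*y^4, x^10*y^5, x^6*y^10, x^4*y^15, x*y^16, y^20
Corners: y^19, x^3y^15, x^5y^14, x^9y^9, x^10y^4, x^12y^3, x^13y^2, x^16y
Socle dim=8


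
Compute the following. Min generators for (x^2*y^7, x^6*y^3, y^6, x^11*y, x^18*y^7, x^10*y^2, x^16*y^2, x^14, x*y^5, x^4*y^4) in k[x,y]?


Remove redundant (divisible by others).
x^16*y^2 redundant.
x^18*y^7 redundant.
x^2*y^7 redundant.
Min: x^14, x^11*y, x^10*y^2, x^6*y^3, x^4*y^4, x*y^5, y^6
Count=7


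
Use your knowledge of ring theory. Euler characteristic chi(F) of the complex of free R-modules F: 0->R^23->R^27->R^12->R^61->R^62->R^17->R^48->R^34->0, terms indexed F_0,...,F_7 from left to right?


chi = sum (-1)^i * rank:
(-1)^0*23=23
(-1)^1*27=-27
(-1)^2*12=12
(-1)^3*61=-61
(-1)^4*62=62
(-1)^5*17=-17
(-1)^6*48=48
(-1)^7*34=-34
chi=6


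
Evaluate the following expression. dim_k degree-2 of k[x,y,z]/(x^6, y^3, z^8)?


Need i<6, j<3, k<8 with i+j+k=2.
For each i, j ranges over max(0,2-i-7)..min(2,2-i):
  i=0: j in [0,2] -> 3
  i=1: j in [0,1] -> 2
  i=2: j in [0,0] -> 1
H(2) = 3+2+1 = 6


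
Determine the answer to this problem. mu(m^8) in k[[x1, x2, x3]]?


C(n+d-1,d)=C(10,8)=45


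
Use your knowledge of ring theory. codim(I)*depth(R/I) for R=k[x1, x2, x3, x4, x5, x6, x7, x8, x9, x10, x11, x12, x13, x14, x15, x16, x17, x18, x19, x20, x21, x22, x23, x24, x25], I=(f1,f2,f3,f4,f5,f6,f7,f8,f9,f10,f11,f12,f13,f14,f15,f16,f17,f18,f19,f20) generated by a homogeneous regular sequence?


codim=20, depth=dim(R/I)=25-20=5
Product=20*5=100


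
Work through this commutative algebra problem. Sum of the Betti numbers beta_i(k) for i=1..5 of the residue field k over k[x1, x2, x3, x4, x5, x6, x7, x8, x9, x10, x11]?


Koszul resolution: beta_i(k)=C(n,i), n=11
C(11,1)=11, C(11,2)=55, C(11,3)=165, C(11,4)=330, C(11,5)=462
Sum=1023


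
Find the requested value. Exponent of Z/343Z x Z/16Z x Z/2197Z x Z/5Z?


Exponent = lcm of the cyclic orders; pairwise coprime => product.
7^3*2^4*13^3*5^1=343*16*2197*5=60285680


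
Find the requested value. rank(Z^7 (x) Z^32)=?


rank(M(x)N) = rank(M)*rank(N)
7*32 = 224


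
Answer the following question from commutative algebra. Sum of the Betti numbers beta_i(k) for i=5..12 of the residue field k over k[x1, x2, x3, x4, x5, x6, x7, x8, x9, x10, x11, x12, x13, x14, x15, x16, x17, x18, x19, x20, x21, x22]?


Koszul resolution: beta_i(k)=C(n,i), n=22
C(22,5)=26334, C(22,6)=74613, C(22,7)=170544, C(22,8)=319770, C(22,9)=497420, C(22,10)=646646, C(22,11)=705432, C(22,12)=646646
Sum=3087405


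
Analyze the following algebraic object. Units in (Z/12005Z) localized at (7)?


Local ring = Z/2401Z.
phi(2401) = 7^3*(7-1) = 2058


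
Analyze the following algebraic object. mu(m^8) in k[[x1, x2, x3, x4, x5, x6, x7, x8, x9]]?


C(n+d-1,d)=C(16,8)=12870


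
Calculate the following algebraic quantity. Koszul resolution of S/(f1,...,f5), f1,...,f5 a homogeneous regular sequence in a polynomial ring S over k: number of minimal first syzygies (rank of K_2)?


Regular sequence => Koszul complex is the minimal free resolution.
Syz_1 minimally generated by Koszul relations f_i*e_j - f_j*e_i (i<j): mu(Syz_1) = beta_2 = C(m,2) = m(m-1)/2
m=5
5*4/2 = 10


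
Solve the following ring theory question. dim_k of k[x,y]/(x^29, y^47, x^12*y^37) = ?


k[x,y]/I, I = (x^29, y^47, x^12*y^37)
Rect: 29x47=1363. Corner: (29-12)x(47-37)=170.
dim = 1363-170 = 1193


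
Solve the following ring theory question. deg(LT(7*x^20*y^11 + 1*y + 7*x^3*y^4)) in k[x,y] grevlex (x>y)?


LT: 7*x^20*y^11
deg_x=20, deg_y=11
Total=20+11=31


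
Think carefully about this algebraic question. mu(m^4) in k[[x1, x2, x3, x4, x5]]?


C(n+d-1,d)=C(8,4)=70


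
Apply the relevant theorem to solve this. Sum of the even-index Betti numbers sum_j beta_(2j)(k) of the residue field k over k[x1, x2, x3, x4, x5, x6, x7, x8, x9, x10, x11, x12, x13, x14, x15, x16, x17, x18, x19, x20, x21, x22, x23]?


Koszul resolution: beta_i(k)=C(n,i), n=23
sum_even C(23,i) = 2^(n-1) = 2^22 = 4194304


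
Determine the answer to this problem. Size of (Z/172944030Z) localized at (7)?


7-primary part: 172944030=7^8*30
Size=7^8=5764801


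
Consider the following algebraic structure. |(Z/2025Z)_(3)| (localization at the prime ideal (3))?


3-primary part: 2025=3^4*25
Size=3^4=81


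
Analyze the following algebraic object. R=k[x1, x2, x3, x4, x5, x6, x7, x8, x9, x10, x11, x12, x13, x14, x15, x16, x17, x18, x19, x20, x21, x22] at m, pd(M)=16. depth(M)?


pd+depth=depth(R)=22
depth=22-16=6


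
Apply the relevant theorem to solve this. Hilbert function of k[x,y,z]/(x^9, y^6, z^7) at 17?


Need i<9, j<6, k<7 with i+j+k=17.
For each i, j ranges over max(0,17-i-6)..min(5,17-i):
  i=0: j in [11,5] -> 0
  i=1: j in [10,5] -> 0
  i=2: j in [9,5] -> 0
  i=3: j in [8,5] -> 0
  i=4: j in [7,5] -> 0
  i=5: j in [6,5] -> 0
  i=6: j in [5,5] -> 1
  i=7: j in [4,5] -> 2
  i=8: j in [3,5] -> 3
H(17) = 0+0+0+0+0+0+1+2+3 = 6


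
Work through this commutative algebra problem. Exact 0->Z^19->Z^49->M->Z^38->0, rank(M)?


Alt sum=0:
(-1)^0*19 + (-1)^1*49 + (-1)^2*? + (-1)^3*38=0
rank(M)=68


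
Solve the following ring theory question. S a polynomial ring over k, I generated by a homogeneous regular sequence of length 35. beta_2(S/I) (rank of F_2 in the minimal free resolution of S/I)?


Regular sequence => Koszul complex is the minimal free resolution.
Syz_1 minimally generated by Koszul relations f_i*e_j - f_j*e_i (i<j): mu(Syz_1) = beta_2 = C(m,2) = m(m-1)/2
m=35
35*34/2 = 595


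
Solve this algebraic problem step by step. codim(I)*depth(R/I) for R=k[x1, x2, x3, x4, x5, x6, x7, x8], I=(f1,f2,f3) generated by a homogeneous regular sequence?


codim=3, depth=dim(R/I)=8-3=5
Product=3*5=15


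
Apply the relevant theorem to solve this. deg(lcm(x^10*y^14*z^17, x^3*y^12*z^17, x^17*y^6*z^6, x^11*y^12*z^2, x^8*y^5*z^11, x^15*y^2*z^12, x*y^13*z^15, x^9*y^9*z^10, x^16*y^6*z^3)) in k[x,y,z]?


lcm = componentwise max:
x: max(10,3,17,11,8,15,1,9,16)=17
y: max(14,12,6,12,5,2,13,9,6)=14
z: max(17,17,6,2,11,12,15,10,3)=17
Total=17+14+17=48


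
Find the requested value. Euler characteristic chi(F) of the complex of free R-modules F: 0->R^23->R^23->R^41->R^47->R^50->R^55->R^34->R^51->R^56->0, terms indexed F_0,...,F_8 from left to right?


chi = sum (-1)^i * rank:
(-1)^0*23=23
(-1)^1*23=-23
(-1)^2*41=41
(-1)^3*47=-47
(-1)^4*50=50
(-1)^5*55=-55
(-1)^6*34=34
(-1)^7*51=-51
(-1)^8*56=56
chi=28


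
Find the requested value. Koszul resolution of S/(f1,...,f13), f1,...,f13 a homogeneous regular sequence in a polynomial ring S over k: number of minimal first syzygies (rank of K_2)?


Regular sequence => Koszul complex is the minimal free resolution.
Syz_1 minimally generated by Koszul relations f_i*e_j - f_j*e_i (i<j): mu(Syz_1) = beta_2 = C(m,2) = m(m-1)/2
m=13
13*12/2 = 78


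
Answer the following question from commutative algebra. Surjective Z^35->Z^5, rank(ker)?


rank(ker) = 35-5 = 30


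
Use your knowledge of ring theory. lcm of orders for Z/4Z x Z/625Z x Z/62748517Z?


Exponent = lcm of the cyclic orders; pairwise coprime => product.
2^2*5^4*13^7=4*625*62748517=156871292500


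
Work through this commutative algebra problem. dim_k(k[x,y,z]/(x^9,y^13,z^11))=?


Basis: x^iy^jz^k, i<9,j<13,k<11
9*13*11=1287


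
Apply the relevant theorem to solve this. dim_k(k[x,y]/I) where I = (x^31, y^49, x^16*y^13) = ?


k[x,y]/I, I = (x^31, y^49, x^16*y^13)
Rect: 31x49=1519. Corner: (31-16)x(49-13)=540.
dim = 1519-540 = 979


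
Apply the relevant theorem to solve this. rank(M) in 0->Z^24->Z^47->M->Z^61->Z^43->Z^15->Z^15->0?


Alt sum=0:
(-1)^0*24 + (-1)^1*47 + (-1)^2*? + (-1)^3*61 + (-1)^4*43 + (-1)^5*15 + (-1)^6*15=0
rank(M)=41


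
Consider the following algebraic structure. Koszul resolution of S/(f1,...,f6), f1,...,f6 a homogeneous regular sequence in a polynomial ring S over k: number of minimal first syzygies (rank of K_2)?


Regular sequence => Koszul complex is the minimal free resolution.
Syz_1 minimally generated by Koszul relations f_i*e_j - f_j*e_i (i<j): mu(Syz_1) = beta_2 = C(m,2) = m(m-1)/2
m=6
6*5/2 = 15


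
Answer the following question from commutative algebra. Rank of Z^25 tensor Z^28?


rank(M(x)N) = rank(M)*rank(N)
25*28 = 700


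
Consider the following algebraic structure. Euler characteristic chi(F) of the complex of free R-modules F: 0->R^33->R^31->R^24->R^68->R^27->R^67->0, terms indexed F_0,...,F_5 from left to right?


chi = sum (-1)^i * rank:
(-1)^0*33=33
(-1)^1*31=-31
(-1)^2*24=24
(-1)^3*68=-68
(-1)^4*27=27
(-1)^5*67=-67
chi=-82


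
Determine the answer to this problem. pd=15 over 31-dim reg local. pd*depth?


pd+depth=31
depth=31-15=16
pd*depth=15*16=240


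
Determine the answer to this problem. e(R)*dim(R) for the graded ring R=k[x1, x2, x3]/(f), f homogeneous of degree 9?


e(R)=deg(f)=9, dim(R)=3-1=2
e*dim=9*2=18


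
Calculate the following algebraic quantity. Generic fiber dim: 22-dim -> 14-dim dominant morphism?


dim(fiber)=dim(X)-dim(Y)=22-14=8


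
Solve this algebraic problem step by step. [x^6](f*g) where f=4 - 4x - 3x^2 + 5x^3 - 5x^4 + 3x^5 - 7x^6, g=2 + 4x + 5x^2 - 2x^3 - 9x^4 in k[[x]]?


[x^6] = sum a_i*b_j, i+j=6
  -3*-9=27
  5*-2=-10
  -5*5=-25
  3*4=12
  -7*2=-14
Sum=-10


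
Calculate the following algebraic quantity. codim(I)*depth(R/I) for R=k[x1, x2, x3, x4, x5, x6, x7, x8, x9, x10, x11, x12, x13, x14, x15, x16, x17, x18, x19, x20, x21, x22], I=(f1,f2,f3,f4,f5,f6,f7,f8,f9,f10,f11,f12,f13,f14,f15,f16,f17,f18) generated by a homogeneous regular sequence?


codim=18, depth=dim(R/I)=22-18=4
Product=18*4=72


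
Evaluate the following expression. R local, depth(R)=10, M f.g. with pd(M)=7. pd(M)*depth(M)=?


pd+depth=10
depth=10-7=3
pd*depth=7*3=21


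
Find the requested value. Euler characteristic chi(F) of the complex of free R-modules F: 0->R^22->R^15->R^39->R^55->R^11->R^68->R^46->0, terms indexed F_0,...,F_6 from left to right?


chi = sum (-1)^i * rank:
(-1)^0*22=22
(-1)^1*15=-15
(-1)^2*39=39
(-1)^3*55=-55
(-1)^4*11=11
(-1)^5*68=-68
(-1)^6*46=46
chi=-20


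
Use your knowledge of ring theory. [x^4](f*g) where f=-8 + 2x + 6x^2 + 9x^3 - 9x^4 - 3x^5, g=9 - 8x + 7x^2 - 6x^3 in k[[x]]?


[x^4] = sum a_i*b_j, i+j=4
  2*-6=-12
  6*7=42
  9*-8=-72
  -9*9=-81
Sum=-123


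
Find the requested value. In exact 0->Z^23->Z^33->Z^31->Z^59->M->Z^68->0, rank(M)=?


Alt sum=0:
(-1)^0*23 + (-1)^1*33 + (-1)^2*31 + (-1)^3*59 + (-1)^4*? + (-1)^5*68=0
rank(M)=106


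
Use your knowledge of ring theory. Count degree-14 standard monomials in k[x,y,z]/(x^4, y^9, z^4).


Need i<4, j<9, k<4 with i+j+k=14.
For each i, j ranges over max(0,14-i-3)..min(8,14-i):
  i=0: j in [11,8] -> 0
  i=1: j in [10,8] -> 0
  i=2: j in [9,8] -> 0
  i=3: j in [8,8] -> 1
H(14) = 0+0+0+1 = 1


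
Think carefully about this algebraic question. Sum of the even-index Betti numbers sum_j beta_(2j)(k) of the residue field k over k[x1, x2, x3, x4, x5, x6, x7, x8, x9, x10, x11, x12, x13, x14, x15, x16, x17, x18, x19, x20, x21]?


Koszul resolution: beta_i(k)=C(n,i), n=21
sum_even C(21,i) = 2^(n-1) = 2^20 = 1048576


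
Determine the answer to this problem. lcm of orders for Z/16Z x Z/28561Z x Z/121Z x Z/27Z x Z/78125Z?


Exponent = lcm of the cyclic orders; pairwise coprime => product.
2^4*13^4*11^2*3^3*5^7=16*28561*121*27*78125=116635983750000


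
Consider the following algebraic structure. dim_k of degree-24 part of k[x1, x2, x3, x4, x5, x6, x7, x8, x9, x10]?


C(d+n-1,n-1)=C(33,9)=38567100


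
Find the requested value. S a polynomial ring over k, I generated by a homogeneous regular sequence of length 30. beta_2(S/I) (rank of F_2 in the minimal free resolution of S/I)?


Regular sequence => Koszul complex is the minimal free resolution.
Syz_1 minimally generated by Koszul relations f_i*e_j - f_j*e_i (i<j): mu(Syz_1) = beta_2 = C(m,2) = m(m-1)/2
m=30
30*29/2 = 435


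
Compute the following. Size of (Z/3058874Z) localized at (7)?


7-primary part: 3058874=7^6*26
Size=7^6=117649


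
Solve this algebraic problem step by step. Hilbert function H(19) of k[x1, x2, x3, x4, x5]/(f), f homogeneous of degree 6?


C(23,4)-C(17,4)=8855-2380=6475


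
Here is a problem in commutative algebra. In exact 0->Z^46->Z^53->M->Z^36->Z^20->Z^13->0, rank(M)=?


Alt sum=0:
(-1)^0*46 + (-1)^1*53 + (-1)^2*? + (-1)^3*36 + (-1)^4*20 + (-1)^5*13=0
rank(M)=36


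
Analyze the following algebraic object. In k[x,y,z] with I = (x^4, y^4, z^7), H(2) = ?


Need i<4, j<4, k<7 with i+j+k=2.
For each i, j ranges over max(0,2-i-6)..min(3,2-i):
  i=0: j in [0,2] -> 3
  i=1: j in [0,1] -> 2
  i=2: j in [0,0] -> 1
H(2) = 3+2+1 = 6


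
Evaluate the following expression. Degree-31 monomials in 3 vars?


C(d+n-1,n-1)=C(33,2)=528


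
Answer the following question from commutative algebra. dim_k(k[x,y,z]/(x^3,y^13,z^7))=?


Basis: x^iy^jz^k, i<3,j<13,k<7
3*13*7=273


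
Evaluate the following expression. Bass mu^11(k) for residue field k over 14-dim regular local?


C(n,i)=C(14,11)=364


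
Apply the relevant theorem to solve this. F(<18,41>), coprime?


gcd(18,41)=1 => F=ab-a-b=18*41-18-41=738-59=679


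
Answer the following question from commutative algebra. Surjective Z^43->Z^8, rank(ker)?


rank(ker) = 43-8 = 35


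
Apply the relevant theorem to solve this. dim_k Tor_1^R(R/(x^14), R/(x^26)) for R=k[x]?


Tor_1(R/I,R/J)=(I cap J)/IJ=(x^26)/(x^40)
dim=40-26=min(14,26)=14


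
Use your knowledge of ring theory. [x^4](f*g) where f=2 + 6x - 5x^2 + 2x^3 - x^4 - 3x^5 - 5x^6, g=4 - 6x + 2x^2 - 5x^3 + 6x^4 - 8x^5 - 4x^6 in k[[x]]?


[x^4] = sum a_i*b_j, i+j=4
  2*6=12
  6*-5=-30
  -5*2=-10
  2*-6=-12
  -1*4=-4
Sum=-44


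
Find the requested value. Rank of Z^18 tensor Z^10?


rank(M(x)N) = rank(M)*rank(N)
18*10 = 180


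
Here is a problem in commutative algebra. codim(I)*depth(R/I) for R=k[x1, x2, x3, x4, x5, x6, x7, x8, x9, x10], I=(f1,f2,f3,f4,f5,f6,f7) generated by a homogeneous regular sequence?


codim=7, depth=dim(R/I)=10-7=3
Product=7*3=21


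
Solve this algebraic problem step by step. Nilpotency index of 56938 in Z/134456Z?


56938^k mod 134456:
k=1: 56938
k=2: 67228
k=3: 0
First zero at k = 3


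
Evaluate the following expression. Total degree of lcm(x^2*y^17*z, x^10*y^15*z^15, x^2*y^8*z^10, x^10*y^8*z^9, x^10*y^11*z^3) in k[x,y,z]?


lcm = componentwise max:
x: max(2,10,2,10,10)=10
y: max(17,15,8,8,11)=17
z: max(1,15,10,9,3)=15
Total=10+17+15=42


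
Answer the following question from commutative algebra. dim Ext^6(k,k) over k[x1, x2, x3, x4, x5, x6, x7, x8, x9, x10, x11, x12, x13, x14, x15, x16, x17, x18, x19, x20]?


C(n,i)=C(20,6)=38760


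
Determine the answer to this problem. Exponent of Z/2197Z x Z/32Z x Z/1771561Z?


Exponent = lcm of the cyclic orders; pairwise coprime => product.
13^3*2^5*11^6=2197*32*1771561=124547824544


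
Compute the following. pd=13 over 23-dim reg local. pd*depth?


pd+depth=23
depth=23-13=10
pd*depth=13*10=130


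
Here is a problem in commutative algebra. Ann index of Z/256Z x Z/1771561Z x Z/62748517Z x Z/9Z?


Exponent = lcm of the cyclic orders; pairwise coprime => product.
2^8*11^6*13^7*3^2=256*1771561*62748517*9=256119150009685248


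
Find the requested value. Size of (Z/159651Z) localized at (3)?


3-primary part: 159651=3^7*73
Size=3^7=2187


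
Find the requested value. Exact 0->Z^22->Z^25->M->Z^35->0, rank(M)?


Alt sum=0:
(-1)^0*22 + (-1)^1*25 + (-1)^2*? + (-1)^3*35=0
rank(M)=38


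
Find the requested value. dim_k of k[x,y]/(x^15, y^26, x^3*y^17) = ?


k[x,y]/I, I = (x^15, y^26, x^3*y^17)
Rect: 15x26=390. Corner: (15-3)x(26-17)=108.
dim = 390-108 = 282


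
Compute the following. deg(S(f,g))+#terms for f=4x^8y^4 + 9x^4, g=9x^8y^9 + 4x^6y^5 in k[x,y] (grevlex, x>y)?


LT(f)=4x^8y^4, LT(g)=9x^8y^9
lcm(LM)=x^8y^9
S(f,g) (scaled by 36 to clear denominators) = 9y^5*f - 4*g = -16x^6y^5 + 81x^4y^5
2 terms, deg 11.
11+2=13


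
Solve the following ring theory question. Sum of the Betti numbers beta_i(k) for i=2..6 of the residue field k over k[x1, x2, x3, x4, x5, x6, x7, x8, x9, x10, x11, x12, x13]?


Koszul resolution: beta_i(k)=C(n,i), n=13
C(13,2)=78, C(13,3)=286, C(13,4)=715, C(13,5)=1287, C(13,6)=1716
Sum=4082


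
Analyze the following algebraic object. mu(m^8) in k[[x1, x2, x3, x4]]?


C(n+d-1,d)=C(11,8)=165


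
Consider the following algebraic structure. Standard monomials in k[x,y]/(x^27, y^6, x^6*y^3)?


k[x,y]/I, I = (x^27, y^6, x^6*y^3)
Rect: 27x6=162. Corner: (27-6)x(6-3)=63.
dim = 162-63 = 99


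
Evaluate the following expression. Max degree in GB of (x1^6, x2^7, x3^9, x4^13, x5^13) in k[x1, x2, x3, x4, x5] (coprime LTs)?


Pure powers, coprime LTs => already GB.
Degrees: 6, 7, 9, 13, 13
Max=13


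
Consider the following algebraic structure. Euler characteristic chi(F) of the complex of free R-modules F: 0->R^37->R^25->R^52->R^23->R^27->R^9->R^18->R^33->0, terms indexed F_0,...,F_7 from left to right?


chi = sum (-1)^i * rank:
(-1)^0*37=37
(-1)^1*25=-25
(-1)^2*52=52
(-1)^3*23=-23
(-1)^4*27=27
(-1)^5*9=-9
(-1)^6*18=18
(-1)^7*33=-33
chi=44


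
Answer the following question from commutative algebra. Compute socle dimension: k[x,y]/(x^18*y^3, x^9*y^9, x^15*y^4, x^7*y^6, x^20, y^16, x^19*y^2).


Socle = ann(m) = span of standard monomials u with x*u, y*u in I (staircase corners).
Redundant generators: x^9*y^9
Minimal generators: x^20, x^19*y^2, x^18*y^3, x^15*y^4, x^7*y^6, y^16
Corners: x^6y^15, x^14y^5, x^17y^3, x^18y^2, x^19y
Socle dim=5


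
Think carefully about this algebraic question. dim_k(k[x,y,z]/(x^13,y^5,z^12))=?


Basis: x^iy^jz^k, i<13,j<5,k<12
13*5*12=780


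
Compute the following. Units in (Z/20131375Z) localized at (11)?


Local ring = Z/161051Z.
phi(161051) = 11^4*(11-1) = 146410


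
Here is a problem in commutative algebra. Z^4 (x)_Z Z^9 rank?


rank(M(x)N) = rank(M)*rank(N)
4*9 = 36


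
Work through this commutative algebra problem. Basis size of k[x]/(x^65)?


Basis: 1,x,...,x^64
dim=65


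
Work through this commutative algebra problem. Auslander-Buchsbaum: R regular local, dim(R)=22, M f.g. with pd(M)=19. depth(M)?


pd+depth=depth(R)=22
depth=22-19=3


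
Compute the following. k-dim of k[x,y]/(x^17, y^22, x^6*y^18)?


k[x,y]/I, I = (x^17, y^22, x^6*y^18)
Rect: 17x22=374. Corner: (17-6)x(22-18)=44.
dim = 374-44 = 330


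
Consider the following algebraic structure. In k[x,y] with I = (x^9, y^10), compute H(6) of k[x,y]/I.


k[x,y], I = (x^9, y^10), d = 6
Need i < 9 and d-i < 10.
Range: 0 <= i <= 6.
H(6) = 7


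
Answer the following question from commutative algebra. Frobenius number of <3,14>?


gcd(3,14)=1 => F=ab-a-b=3*14-3-14=42-17=25


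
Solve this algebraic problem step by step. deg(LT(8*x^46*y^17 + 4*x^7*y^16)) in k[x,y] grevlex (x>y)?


LT: 8*x^46*y^17
deg_x=46, deg_y=17
Total=46+17=63


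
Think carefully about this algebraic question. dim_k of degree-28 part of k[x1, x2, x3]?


C(d+n-1,n-1)=C(30,2)=435


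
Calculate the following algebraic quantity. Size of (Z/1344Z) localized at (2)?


2-primary part: 1344=2^6*21
Size=2^6=64


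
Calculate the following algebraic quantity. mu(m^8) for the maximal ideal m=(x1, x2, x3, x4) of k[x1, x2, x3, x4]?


Graded Nakayama: mu(m^d) = dim_k (m^d/m^(d+1)) = #degree-8 monomials in 4 vars
C(n+d-1,d)=C(11,8)=165


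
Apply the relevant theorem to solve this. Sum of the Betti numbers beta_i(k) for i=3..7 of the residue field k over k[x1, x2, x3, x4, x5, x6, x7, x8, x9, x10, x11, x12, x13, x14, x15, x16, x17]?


Koszul resolution: beta_i(k)=C(n,i), n=17
C(17,3)=680, C(17,4)=2380, C(17,5)=6188, C(17,6)=12376, C(17,7)=19448
Sum=41072


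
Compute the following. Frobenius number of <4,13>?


gcd(4,13)=1 => F=ab-a-b=4*13-4-13=52-17=35


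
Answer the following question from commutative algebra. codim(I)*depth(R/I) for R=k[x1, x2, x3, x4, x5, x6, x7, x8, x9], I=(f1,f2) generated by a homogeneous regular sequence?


codim=2, depth=dim(R/I)=9-2=7
Product=2*7=14


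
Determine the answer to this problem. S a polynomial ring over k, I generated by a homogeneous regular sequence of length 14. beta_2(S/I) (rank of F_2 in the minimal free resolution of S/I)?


Regular sequence => Koszul complex is the minimal free resolution.
Syz_1 minimally generated by Koszul relations f_i*e_j - f_j*e_i (i<j): mu(Syz_1) = beta_2 = C(m,2) = m(m-1)/2
m=14
14*13/2 = 91


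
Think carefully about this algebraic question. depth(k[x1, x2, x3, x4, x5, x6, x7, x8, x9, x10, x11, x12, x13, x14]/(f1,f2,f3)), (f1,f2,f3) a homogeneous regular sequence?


depth(R)=14
depth(R/I)=14-3=11


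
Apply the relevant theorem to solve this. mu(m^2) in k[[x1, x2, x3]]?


C(n+d-1,d)=C(4,2)=6


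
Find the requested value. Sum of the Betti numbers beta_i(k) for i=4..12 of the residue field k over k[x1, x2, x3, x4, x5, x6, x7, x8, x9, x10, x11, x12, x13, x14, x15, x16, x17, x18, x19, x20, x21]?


Koszul resolution: beta_i(k)=C(n,i), n=21
C(21,4)=5985, C(21,5)=20349, C(21,6)=54264, C(21,7)=116280, C(21,8)=203490, C(21,9)=293930, C(21,10)=352716, C(21,11)=352716, C(21,12)=293930
Sum=1693660


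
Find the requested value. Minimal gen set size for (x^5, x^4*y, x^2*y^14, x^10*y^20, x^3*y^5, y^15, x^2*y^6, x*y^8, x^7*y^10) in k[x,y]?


Remove redundant (divisible by others).
x^2*y^14 redundant.
x^7*y^10 redundant.
x^10*y^20 redundant.
Min: x^5, x^4*y, x^3*y^5, x^2*y^6, x*y^8, y^15
Count=6


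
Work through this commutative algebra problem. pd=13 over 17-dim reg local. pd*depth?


pd+depth=17
depth=17-13=4
pd*depth=13*4=52


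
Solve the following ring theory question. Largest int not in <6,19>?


gcd(6,19)=1 => F=ab-a-b=6*19-6-19=114-25=89


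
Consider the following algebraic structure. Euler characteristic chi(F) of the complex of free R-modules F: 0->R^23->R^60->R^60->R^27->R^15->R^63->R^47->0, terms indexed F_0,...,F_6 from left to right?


chi = sum (-1)^i * rank:
(-1)^0*23=23
(-1)^1*60=-60
(-1)^2*60=60
(-1)^3*27=-27
(-1)^4*15=15
(-1)^5*63=-63
(-1)^6*47=47
chi=-5


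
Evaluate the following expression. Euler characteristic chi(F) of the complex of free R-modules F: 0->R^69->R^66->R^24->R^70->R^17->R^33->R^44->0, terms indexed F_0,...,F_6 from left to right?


chi = sum (-1)^i * rank:
(-1)^0*69=69
(-1)^1*66=-66
(-1)^2*24=24
(-1)^3*70=-70
(-1)^4*17=17
(-1)^5*33=-33
(-1)^6*44=44
chi=-15


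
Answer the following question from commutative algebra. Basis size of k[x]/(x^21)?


Basis: 1,x,...,x^20
dim=21


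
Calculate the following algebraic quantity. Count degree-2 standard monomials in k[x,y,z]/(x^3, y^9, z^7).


Need i<3, j<9, k<7 with i+j+k=2.
For each i, j ranges over max(0,2-i-6)..min(8,2-i):
  i=0: j in [0,2] -> 3
  i=1: j in [0,1] -> 2
  i=2: j in [0,0] -> 1
H(2) = 3+2+1 = 6


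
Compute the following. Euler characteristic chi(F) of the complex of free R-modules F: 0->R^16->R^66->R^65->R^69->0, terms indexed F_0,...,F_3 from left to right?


chi = sum (-1)^i * rank:
(-1)^0*16=16
(-1)^1*66=-66
(-1)^2*65=65
(-1)^3*69=-69
chi=-54


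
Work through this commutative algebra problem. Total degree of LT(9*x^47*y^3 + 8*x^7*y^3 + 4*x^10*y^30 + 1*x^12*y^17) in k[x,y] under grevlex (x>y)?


LT: 9*x^47*y^3
deg_x=47, deg_y=3
Total=47+3=50


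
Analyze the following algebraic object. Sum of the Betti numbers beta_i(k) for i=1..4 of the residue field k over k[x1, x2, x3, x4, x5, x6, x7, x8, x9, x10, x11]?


Koszul resolution: beta_i(k)=C(n,i), n=11
C(11,1)=11, C(11,2)=55, C(11,3)=165, C(11,4)=330
Sum=561


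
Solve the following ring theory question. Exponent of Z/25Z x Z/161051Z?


Exponent = lcm of the cyclic orders; pairwise coprime => product.
5^2*11^5=25*161051=4026275


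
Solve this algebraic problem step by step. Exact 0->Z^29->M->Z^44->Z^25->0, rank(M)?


Alt sum=0:
(-1)^0*29 + (-1)^1*? + (-1)^2*44 + (-1)^3*25=0
rank(M)=48


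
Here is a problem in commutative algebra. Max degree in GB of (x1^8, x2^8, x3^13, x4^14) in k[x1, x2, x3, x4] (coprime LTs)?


Pure powers, coprime LTs => already GB.
Degrees: 8, 8, 13, 14
Max=14


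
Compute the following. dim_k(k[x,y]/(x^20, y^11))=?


Basis: x^i*y^j, i<20, j<11
20*11=220


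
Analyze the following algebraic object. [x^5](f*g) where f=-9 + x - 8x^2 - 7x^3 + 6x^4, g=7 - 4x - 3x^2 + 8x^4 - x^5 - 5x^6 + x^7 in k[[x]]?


[x^5] = sum a_i*b_j, i+j=5
  -9*-1=9
  1*8=8
  -7*-3=21
  6*-4=-24
Sum=14


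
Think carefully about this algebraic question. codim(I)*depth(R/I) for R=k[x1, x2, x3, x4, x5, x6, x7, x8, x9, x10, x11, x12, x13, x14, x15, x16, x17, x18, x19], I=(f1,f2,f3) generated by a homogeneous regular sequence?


codim=3, depth=dim(R/I)=19-3=16
Product=3*16=48


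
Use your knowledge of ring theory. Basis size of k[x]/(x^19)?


Basis: 1,x,...,x^18
dim=19


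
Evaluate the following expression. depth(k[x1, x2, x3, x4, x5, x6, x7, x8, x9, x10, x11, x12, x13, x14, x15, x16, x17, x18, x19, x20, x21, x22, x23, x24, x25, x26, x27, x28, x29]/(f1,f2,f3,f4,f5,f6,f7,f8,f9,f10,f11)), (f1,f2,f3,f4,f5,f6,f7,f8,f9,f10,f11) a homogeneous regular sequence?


depth(R)=29
depth(R/I)=29-11=18


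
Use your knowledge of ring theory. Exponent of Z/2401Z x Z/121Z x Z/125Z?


Exponent = lcm of the cyclic orders; pairwise coprime => product.
7^4*11^2*5^3=2401*121*125=36315125


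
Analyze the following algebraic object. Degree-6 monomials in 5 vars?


C(d+n-1,n-1)=C(10,4)=210


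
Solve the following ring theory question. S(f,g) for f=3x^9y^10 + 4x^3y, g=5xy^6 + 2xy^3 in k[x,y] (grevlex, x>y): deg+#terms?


LT(f)=3x^9y^10, LT(g)=5xy^6
lcm(LM)=x^9y^10
S(f,g) (scaled by 15 to clear denominators) = 5*f - 3x^8y^4*g = -6x^9y^7 + 20x^3y
2 terms, deg 16.
16+2=18


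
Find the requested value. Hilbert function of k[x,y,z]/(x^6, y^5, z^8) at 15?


Need i<6, j<5, k<8 with i+j+k=15.
For each i, j ranges over max(0,15-i-7)..min(4,15-i):
  i=0: j in [8,4] -> 0
  i=1: j in [7,4] -> 0
  i=2: j in [6,4] -> 0
  i=3: j in [5,4] -> 0
  i=4: j in [4,4] -> 1
  i=5: j in [3,4] -> 2
H(15) = 0+0+0+0+1+2 = 3


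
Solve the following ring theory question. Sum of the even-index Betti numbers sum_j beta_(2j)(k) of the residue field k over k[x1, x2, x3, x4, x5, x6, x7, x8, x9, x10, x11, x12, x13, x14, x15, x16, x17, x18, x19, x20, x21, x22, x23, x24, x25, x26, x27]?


Koszul resolution: beta_i(k)=C(n,i), n=27
sum_even C(27,i) = 2^(n-1) = 2^26 = 67108864


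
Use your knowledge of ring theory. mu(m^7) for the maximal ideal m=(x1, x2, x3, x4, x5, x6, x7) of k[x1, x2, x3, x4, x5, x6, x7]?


Graded Nakayama: mu(m^d) = dim_k (m^d/m^(d+1)) = #degree-7 monomials in 7 vars
C(n+d-1,d)=C(13,7)=1716


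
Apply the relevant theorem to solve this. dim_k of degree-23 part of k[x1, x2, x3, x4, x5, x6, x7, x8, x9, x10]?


C(d+n-1,n-1)=C(32,9)=28048800


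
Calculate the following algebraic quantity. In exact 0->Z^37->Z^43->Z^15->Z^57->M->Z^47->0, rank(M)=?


Alt sum=0:
(-1)^0*37 + (-1)^1*43 + (-1)^2*15 + (-1)^3*57 + (-1)^4*? + (-1)^5*47=0
rank(M)=95


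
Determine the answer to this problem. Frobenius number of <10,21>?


gcd(10,21)=1 => F=ab-a-b=10*21-10-21=210-31=179


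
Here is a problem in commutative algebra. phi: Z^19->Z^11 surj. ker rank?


rank(ker) = 19-11 = 8


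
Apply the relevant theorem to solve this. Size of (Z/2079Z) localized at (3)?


3-primary part: 2079=3^3*77
Size=3^3=27


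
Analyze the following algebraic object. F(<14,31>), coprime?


gcd(14,31)=1 => F=ab-a-b=14*31-14-31=434-45=389


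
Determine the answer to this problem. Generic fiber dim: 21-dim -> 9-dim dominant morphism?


dim(fiber)=dim(X)-dim(Y)=21-9=12


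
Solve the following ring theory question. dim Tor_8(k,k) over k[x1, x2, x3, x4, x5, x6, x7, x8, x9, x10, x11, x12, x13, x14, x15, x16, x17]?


Koszul: C(n,i)=C(17,8)=24310


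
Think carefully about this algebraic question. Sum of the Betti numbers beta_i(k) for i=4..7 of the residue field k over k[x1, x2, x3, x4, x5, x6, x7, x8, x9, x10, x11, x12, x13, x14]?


Koszul resolution: beta_i(k)=C(n,i), n=14
C(14,4)=1001, C(14,5)=2002, C(14,6)=3003, C(14,7)=3432
Sum=9438


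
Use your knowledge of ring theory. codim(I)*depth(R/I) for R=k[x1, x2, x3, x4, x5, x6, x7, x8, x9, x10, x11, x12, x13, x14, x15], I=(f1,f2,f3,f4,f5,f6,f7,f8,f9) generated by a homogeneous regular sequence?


codim=9, depth=dim(R/I)=15-9=6
Product=9*6=54


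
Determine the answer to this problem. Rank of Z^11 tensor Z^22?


rank(M(x)N) = rank(M)*rank(N)
11*22 = 242


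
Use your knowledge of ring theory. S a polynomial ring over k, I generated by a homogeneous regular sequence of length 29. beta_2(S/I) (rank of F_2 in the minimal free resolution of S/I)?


Regular sequence => Koszul complex is the minimal free resolution.
Syz_1 minimally generated by Koszul relations f_i*e_j - f_j*e_i (i<j): mu(Syz_1) = beta_2 = C(m,2) = m(m-1)/2
m=29
29*28/2 = 406


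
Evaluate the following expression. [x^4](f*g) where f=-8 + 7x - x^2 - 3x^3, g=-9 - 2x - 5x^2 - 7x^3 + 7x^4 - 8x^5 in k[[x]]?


[x^4] = sum a_i*b_j, i+j=4
  -8*7=-56
  7*-7=-49
  -1*-5=5
  -3*-2=6
Sum=-94


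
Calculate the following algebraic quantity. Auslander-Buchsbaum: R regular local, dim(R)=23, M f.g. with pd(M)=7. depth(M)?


pd+depth=depth(R)=23
depth=23-7=16


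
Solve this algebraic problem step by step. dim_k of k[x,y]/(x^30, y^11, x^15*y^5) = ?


k[x,y]/I, I = (x^30, y^11, x^15*y^5)
Rect: 30x11=330. Corner: (30-15)x(11-5)=90.
dim = 330-90 = 240


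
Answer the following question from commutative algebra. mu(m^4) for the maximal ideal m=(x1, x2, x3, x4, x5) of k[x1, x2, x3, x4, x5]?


Graded Nakayama: mu(m^d) = dim_k (m^d/m^(d+1)) = #degree-4 monomials in 5 vars
C(n+d-1,d)=C(8,4)=70
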